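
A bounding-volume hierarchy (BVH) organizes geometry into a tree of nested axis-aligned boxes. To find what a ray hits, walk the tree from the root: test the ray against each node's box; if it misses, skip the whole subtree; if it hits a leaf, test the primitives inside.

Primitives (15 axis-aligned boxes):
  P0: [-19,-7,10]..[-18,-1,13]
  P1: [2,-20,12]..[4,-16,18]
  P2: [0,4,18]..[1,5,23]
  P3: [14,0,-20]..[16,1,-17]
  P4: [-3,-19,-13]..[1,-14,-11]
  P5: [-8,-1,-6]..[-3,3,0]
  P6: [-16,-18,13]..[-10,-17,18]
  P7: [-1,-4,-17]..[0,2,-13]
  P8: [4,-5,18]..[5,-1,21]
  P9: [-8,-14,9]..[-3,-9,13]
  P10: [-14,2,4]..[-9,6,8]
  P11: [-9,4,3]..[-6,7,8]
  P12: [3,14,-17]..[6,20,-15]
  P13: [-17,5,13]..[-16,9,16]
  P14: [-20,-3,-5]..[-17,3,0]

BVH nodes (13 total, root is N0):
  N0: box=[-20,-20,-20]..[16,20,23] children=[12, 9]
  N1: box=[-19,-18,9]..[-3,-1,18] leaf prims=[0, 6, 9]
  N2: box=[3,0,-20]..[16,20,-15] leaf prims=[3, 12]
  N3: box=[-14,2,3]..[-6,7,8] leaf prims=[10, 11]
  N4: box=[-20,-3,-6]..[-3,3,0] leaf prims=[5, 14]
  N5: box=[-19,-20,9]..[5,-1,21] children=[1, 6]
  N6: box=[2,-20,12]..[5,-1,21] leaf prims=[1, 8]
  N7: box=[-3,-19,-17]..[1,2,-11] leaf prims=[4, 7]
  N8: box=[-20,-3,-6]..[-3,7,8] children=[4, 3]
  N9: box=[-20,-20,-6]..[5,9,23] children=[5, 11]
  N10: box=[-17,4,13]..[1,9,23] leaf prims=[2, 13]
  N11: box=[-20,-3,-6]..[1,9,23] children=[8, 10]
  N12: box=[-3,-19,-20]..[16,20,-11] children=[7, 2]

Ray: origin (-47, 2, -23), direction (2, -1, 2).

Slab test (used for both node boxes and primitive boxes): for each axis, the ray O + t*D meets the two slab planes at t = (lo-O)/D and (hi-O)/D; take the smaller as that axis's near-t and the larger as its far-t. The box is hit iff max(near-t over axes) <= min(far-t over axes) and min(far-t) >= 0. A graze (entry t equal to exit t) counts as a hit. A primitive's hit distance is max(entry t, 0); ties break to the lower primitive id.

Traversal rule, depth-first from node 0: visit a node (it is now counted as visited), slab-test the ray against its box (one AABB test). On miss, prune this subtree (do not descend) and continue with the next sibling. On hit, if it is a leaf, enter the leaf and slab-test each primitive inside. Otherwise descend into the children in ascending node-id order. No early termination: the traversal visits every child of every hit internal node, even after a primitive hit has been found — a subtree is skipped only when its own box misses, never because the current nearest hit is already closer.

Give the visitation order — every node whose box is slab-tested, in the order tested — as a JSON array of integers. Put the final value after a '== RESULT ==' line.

Trace the traversal:
N0 x:[27/2,63/2] y:[-18,22] z:[3/2,23] -> hit [27/2,22], descend [9, 12]
  N9 x:[27/2,26] y:[-7,22] z:[17/2,23] -> hit [27/2,22], descend [5, 11]
    N5 x:[14,26] y:[3,22] z:[16,22] -> hit [16,22], descend [1, 6]
      N1 x:[14,22] y:[3,20] z:[16,41/2] -> hit [16,20] leaf, test {P0(miss), P6(miss), P9(miss)}
      N6 x:[49/2,26] y:[3,22] z:[35/2,22] -> miss, prune
    N11 x:[27/2,24] y:[-7,5] z:[17/2,23] -> miss, prune
  N12 x:[22,63/2] y:[-18,21] z:[3/2,6] -> miss, prune

Summary -> nodes [0, 9, 5, 1, 6, 11, 12]; box-tests=7; leaf-entries=1; first=miss

== RESULT ==
[0, 9, 5, 1, 6, 11, 12]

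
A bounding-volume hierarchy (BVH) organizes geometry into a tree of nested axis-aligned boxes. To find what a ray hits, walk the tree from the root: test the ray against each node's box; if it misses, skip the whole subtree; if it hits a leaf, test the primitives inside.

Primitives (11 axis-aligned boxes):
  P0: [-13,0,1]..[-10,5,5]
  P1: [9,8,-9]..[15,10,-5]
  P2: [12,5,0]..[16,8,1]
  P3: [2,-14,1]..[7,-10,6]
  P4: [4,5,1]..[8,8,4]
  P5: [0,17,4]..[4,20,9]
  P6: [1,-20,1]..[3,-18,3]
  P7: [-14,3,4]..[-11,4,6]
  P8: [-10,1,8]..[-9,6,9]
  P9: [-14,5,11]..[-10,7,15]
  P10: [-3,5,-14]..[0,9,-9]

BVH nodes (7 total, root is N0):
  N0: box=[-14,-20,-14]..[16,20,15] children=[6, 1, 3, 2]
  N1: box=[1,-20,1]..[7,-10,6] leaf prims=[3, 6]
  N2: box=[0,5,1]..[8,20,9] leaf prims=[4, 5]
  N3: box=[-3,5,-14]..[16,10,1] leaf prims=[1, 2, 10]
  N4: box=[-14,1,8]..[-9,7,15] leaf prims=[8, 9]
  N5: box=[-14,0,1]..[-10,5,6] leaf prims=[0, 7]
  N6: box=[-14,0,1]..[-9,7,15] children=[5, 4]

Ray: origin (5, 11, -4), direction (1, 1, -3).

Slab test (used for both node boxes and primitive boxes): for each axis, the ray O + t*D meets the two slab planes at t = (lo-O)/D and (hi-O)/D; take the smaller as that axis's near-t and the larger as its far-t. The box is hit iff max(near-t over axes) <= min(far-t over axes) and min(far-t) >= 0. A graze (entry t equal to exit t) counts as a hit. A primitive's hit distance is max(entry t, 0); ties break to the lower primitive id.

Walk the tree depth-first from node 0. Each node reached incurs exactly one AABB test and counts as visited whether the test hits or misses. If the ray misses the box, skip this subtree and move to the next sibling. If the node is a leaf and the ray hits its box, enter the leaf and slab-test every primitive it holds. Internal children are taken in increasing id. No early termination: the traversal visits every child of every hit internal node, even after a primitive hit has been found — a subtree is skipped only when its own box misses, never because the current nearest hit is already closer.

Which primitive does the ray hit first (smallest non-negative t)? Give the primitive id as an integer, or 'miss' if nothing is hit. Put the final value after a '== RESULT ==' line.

Walk:
N0 x:[-19,11] y:[-31,9] z:[-19/3,10/3] -> hit [-19/3,10/3], descend [1, 2, 3, 6]
  N1 x:[-4,2] y:[-31,-21] z:[-10/3,-5/3] -> miss, prune
  N2 x:[-5,3] y:[-6,9] z:[-13/3,-5/3] -> miss, prune
  N3 x:[-8,11] y:[-6,-1] z:[-5/3,10/3] -> miss, prune
  N6 x:[-19,-14] y:[-11,-4] z:[-19/3,-5/3] -> miss, prune

Visited [0, 1, 2, 3, 6]. Tests: 5 box, 0 leaf. Nearest: miss.

== RESULT ==
miss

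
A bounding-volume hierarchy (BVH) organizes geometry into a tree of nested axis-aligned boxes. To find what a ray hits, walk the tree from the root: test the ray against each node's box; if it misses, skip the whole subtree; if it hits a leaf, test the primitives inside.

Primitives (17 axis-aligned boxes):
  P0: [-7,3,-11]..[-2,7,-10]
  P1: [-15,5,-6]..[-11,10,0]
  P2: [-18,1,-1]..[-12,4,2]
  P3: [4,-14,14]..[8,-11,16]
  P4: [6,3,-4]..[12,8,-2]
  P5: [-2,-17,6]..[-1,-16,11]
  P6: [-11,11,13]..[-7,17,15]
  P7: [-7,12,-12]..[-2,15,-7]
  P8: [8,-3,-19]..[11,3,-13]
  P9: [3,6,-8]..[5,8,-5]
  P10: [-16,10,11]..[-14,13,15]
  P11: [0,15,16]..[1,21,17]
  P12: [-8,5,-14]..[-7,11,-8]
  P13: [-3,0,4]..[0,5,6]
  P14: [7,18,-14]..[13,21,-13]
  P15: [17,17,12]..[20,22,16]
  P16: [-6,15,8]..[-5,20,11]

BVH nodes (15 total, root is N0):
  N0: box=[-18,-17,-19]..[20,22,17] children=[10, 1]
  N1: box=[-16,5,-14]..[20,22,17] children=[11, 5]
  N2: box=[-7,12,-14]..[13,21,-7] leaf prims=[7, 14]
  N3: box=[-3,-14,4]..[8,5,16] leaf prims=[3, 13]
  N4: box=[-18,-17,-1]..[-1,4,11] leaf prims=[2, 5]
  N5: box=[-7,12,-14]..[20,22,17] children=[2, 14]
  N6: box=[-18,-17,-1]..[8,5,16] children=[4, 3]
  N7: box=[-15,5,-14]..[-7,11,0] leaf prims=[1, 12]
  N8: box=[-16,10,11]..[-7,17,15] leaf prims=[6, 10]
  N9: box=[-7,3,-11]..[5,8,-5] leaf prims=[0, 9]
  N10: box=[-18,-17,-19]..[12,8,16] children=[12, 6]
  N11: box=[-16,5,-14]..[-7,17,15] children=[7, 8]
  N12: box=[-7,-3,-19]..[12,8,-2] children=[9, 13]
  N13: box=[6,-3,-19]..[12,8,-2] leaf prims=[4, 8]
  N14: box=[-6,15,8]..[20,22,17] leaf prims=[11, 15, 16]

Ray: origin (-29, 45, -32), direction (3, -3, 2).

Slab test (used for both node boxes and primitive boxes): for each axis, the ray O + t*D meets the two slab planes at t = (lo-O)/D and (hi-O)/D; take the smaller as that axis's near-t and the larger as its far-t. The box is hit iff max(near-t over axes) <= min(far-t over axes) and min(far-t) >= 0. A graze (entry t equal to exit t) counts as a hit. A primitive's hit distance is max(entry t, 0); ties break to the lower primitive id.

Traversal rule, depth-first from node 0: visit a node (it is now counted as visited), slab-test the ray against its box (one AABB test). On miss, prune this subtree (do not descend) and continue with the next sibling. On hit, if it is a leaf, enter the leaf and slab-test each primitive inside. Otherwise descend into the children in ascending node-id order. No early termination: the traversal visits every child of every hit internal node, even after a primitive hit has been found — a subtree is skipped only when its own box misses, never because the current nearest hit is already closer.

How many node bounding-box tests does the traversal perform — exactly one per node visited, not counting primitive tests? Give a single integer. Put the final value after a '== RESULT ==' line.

Traverse from the root:
N0 x:[11/3,49/3] y:[23/3,62/3] z:[13/2,49/2] -> hit [23/3,49/3], descend [1, 10]
  N1 x:[13/3,49/3] y:[23/3,40/3] z:[9,49/2] -> hit [9,40/3], descend [5, 11]
    N5 x:[22/3,49/3] y:[23/3,11] z:[9,49/2] -> hit [9,11], descend [2, 14]
      N2 x:[22/3,14] y:[8,11] z:[9,25/2] -> hit [9,11] leaf, test {P7(miss), P14(miss)}
      N14 x:[23/3,49/3] y:[23/3,10] z:[20,49/2] -> miss, prune
    N11 x:[13/3,22/3] y:[28/3,40/3] z:[9,47/2] -> miss, prune
  N10 x:[11/3,41/3] y:[37/3,62/3] z:[13/2,24] -> hit [37/3,41/3], descend [6, 12]
    N6 x:[11/3,37/3] y:[40/3,62/3] z:[31/2,24] -> miss, prune
    N12 x:[22/3,41/3] y:[37/3,16] z:[13/2,15] -> hit [37/3,41/3], descend [9, 13]
      N9 x:[22/3,34/3] y:[37/3,14] z:[21/2,27/2] -> miss, prune
      N13 x:[35/3,41/3] y:[37/3,16] z:[13/2,15] -> hit [37/3,41/3] leaf, test {P4(miss), P8(miss)}

order=[0, 1, 5, 2, 14, 11, 10, 6, 12, 9, 13]  |boxes|=11  |leaves|=2  hit=miss

== RESULT ==
11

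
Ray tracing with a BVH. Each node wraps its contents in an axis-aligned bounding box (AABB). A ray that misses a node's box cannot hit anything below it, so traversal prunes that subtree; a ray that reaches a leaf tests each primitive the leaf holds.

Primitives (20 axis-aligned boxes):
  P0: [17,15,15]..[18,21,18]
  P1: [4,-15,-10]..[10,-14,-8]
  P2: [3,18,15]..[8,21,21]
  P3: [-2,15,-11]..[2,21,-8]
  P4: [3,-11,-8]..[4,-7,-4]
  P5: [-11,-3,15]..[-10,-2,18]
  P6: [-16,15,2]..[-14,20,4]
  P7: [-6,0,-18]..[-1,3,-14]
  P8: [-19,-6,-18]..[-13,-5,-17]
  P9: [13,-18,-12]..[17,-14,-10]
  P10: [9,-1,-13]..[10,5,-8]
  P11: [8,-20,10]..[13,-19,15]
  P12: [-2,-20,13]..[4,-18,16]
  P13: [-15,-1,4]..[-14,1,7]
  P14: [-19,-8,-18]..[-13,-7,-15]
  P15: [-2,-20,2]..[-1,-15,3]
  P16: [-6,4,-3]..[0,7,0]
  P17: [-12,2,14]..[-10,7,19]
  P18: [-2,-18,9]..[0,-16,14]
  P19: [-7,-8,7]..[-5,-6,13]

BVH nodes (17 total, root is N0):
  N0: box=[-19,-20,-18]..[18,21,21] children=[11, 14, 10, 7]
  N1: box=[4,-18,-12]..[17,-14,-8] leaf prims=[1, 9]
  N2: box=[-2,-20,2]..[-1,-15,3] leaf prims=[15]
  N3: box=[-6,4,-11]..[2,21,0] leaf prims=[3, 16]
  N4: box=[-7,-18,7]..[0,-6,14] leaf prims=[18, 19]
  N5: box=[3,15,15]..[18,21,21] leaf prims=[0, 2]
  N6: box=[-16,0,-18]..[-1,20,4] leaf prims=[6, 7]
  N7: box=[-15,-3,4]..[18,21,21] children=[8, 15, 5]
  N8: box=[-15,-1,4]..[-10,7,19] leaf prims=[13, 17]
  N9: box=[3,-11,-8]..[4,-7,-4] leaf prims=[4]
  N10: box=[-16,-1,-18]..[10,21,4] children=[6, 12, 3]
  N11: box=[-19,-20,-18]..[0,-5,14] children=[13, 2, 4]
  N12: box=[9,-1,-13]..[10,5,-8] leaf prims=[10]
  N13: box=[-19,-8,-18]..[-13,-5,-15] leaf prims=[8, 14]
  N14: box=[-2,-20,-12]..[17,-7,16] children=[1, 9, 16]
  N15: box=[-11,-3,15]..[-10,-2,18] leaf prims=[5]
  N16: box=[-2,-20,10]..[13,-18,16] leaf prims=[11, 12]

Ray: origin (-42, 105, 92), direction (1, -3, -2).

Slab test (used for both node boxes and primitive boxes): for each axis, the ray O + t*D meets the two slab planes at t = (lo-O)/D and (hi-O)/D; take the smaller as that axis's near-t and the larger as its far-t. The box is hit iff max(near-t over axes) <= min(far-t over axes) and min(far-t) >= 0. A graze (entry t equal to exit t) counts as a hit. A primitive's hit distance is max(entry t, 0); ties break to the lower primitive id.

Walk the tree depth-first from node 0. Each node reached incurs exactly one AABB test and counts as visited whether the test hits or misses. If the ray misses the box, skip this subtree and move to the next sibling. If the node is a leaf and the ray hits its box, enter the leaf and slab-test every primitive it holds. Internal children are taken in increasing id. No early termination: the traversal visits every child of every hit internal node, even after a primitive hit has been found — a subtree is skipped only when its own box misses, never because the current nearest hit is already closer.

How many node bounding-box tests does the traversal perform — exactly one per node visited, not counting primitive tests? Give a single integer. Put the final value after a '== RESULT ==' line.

Trace the traversal:
N0 x:[23,60] y:[28,125/3] z:[71/2,55] -> hit [71/2,125/3], descend [7, 10, 11, 14]
  N7 x:[27,60] y:[28,36] z:[71/2,44] -> hit [71/2,36], descend [5, 8, 15]
    N5 x:[45,60] y:[28,30] z:[71/2,77/2] -> miss, prune
    N8 x:[27,32] y:[98/3,106/3] z:[73/2,44] -> miss, prune
    N15 x:[31,32] y:[107/3,36] z:[37,77/2] -> miss, prune
  N10 x:[26,52] y:[28,106/3] z:[44,55] -> miss, prune
  N11 x:[23,42] y:[110/3,125/3] z:[39,55] -> hit [39,125/3], descend [2, 4, 13]
    N2 x:[40,41] y:[40,125/3] z:[89/2,45] -> miss, prune
    N4 x:[35,42] y:[37,41] z:[39,85/2] -> hit [39,41] leaf, test {P18@t=121/3, P19(miss)}
    N13 x:[23,29] y:[110/3,113/3] z:[107/2,55] -> miss, prune
  N14 x:[40,59] y:[112/3,125/3] z:[38,52] -> hit [40,125/3], descend [1, 9, 16]
    N1 x:[46,59] y:[119/3,41] z:[50,52] -> miss, prune
    N9 x:[45,46] y:[112/3,116/3] z:[48,50] -> miss, prune
    N16 x:[40,55] y:[41,125/3] z:[38,41] -> hit [41,41] leaf, test {P11(miss), P12(miss)}

14 AABB tests over nodes [0, 7, 5, 8, 15, 10, 11, 2, 4, 13, 14, 1, 9, 16]; 2 leaves entered; closest P18.

== RESULT ==
14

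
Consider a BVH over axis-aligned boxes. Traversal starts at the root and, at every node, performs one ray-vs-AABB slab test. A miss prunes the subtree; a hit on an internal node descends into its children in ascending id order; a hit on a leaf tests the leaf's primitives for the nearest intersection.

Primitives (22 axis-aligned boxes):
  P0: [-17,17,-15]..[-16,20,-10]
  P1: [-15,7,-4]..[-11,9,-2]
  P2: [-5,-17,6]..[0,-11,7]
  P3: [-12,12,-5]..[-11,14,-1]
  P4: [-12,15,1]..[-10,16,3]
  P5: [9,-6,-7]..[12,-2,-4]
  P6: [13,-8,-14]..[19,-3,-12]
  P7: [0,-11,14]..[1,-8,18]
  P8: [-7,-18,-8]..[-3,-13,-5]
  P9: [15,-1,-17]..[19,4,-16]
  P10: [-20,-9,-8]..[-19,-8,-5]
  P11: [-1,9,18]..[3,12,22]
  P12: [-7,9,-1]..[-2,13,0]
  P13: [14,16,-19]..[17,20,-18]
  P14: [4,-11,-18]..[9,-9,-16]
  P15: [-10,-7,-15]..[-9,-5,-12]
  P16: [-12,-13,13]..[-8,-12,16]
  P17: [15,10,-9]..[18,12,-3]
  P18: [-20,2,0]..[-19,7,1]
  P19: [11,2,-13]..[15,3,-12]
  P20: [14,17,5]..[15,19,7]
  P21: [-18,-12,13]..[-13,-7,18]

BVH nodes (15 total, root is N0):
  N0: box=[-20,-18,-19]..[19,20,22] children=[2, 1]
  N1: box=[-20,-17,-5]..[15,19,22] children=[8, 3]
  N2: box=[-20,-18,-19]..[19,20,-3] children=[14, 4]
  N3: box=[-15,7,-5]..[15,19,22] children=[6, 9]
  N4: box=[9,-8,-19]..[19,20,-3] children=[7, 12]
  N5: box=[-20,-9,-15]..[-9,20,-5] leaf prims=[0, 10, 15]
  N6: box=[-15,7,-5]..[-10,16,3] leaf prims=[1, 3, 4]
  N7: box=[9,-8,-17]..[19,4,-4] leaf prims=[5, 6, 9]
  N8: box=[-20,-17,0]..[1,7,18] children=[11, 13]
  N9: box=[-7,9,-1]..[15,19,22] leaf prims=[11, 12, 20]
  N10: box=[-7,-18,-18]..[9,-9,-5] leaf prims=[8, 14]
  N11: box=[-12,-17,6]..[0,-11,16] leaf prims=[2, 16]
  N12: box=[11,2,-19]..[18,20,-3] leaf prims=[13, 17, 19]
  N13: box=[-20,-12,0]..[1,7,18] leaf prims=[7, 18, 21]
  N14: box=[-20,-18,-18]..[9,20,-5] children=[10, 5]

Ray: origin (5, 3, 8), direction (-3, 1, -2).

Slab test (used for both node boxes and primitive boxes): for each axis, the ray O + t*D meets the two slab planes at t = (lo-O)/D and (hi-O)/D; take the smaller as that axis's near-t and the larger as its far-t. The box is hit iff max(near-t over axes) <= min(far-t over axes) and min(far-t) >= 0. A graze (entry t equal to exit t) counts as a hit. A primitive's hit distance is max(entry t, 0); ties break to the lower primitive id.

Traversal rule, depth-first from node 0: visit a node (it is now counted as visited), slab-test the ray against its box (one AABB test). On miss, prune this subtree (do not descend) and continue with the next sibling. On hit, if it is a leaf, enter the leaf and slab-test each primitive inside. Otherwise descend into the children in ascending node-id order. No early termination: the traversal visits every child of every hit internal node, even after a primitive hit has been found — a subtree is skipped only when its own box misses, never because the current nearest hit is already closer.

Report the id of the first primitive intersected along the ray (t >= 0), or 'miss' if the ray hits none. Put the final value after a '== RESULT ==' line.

Walk:
N0 x:[-14/3,25/3] y:[-21,17] z:[-7,27/2] -> hit [-14/3,25/3], descend [1, 2]
  N1 x:[-10/3,25/3] y:[-20,16] z:[-7,13/2] -> hit [-10/3,13/2], descend [3, 8]
    N3 x:[-10/3,20/3] y:[4,16] z:[-7,13/2] -> hit [4,13/2], descend [6, 9]
      N6 x:[5,20/3] y:[4,13] z:[5/2,13/2] -> hit [5,13/2] leaf, test {P1@t=16/3, P3(miss), P4(miss)}
      N9 x:[-10/3,4] y:[6,16] z:[-7,9/2] -> miss, prune
    N8 x:[4/3,25/3] y:[-20,4] z:[-5,4] -> hit [4/3,4], descend [11, 13]
      N11 x:[5/3,17/3] y:[-20,-14] z:[-4,1] -> miss, prune
      N13 x:[4/3,25/3] y:[-15,4] z:[-5,4] -> hit [4/3,4] leaf, test {P7(miss), P18(miss), P21(miss)}
  N2 x:[-14/3,25/3] y:[-21,17] z:[11/2,27/2] -> hit [11/2,25/3], descend [4, 14]
    N4 x:[-14/3,-4/3] y:[-11,17] z:[11/2,27/2] -> miss, prune
    N14 x:[-4/3,25/3] y:[-21,17] z:[13/2,13] -> hit [13/2,25/3], descend [5, 10]
      N5 x:[14/3,25/3] y:[-12,17] z:[13/2,23/2] -> hit [13/2,25/3] leaf, test {P0(miss), P10(miss), P15(miss)}
      N10 x:[-4/3,4] y:[-21,-12] z:[13/2,13] -> miss, prune

order=[0, 1, 3, 6, 9, 8, 11, 13, 2, 4, 14, 5, 10]  |boxes|=13  |leaves|=3  hit=P1

== RESULT ==
1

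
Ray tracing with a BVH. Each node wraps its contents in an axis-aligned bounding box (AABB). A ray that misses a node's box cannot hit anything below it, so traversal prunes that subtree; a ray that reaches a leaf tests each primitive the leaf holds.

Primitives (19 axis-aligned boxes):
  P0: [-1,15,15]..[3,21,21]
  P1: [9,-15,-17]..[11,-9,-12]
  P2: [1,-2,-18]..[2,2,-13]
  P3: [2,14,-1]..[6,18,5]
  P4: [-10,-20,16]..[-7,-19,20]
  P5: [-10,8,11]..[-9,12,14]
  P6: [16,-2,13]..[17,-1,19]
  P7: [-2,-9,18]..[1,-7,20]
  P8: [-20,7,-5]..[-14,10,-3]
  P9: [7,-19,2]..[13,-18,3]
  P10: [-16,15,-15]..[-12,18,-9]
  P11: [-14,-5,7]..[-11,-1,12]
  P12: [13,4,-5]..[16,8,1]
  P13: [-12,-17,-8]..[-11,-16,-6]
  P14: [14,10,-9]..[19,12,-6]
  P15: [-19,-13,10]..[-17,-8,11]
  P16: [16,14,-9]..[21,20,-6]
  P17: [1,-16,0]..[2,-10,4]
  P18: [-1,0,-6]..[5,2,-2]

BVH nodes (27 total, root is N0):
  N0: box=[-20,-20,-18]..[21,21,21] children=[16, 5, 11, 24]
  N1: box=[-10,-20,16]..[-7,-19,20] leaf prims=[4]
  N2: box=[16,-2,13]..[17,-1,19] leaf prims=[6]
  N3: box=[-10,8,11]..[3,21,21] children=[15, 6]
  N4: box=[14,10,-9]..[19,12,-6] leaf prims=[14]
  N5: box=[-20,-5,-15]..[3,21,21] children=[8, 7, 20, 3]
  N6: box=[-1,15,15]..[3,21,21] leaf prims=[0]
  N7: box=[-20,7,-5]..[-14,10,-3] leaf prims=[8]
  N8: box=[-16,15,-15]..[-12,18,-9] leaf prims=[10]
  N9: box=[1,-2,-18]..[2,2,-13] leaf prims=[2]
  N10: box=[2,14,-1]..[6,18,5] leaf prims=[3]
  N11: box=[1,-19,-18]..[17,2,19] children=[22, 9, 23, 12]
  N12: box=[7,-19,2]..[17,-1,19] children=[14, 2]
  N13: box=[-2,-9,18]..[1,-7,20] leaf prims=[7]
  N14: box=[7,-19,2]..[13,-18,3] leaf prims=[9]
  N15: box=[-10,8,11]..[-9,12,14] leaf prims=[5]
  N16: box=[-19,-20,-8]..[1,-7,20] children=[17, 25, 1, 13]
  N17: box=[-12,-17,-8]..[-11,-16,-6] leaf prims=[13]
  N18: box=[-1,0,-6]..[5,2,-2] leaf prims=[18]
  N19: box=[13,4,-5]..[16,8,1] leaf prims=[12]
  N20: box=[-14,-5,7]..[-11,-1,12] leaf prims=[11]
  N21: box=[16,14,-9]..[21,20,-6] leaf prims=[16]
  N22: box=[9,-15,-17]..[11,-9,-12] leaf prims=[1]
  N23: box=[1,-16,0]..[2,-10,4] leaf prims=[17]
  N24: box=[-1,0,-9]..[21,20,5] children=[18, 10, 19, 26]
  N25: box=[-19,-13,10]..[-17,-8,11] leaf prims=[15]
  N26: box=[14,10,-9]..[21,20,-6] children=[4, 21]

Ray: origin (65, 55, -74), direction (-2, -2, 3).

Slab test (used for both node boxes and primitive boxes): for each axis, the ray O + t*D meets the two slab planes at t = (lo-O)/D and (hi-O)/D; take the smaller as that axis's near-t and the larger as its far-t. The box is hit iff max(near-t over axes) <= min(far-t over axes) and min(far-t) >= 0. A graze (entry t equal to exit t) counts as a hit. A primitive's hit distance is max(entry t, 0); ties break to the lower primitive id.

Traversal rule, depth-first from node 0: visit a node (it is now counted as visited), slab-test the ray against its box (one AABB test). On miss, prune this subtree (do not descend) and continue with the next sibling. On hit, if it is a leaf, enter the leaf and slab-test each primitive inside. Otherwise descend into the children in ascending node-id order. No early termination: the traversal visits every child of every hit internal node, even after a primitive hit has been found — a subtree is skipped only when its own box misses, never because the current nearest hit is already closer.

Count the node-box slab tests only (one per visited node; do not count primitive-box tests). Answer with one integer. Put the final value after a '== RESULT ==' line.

Trace the traversal:
N0 x:[22,85/2] y:[17,75/2] z:[56/3,95/3] -> hit [22,95/3], descend [5, 11, 16, 24]
  N5 x:[31,85/2] y:[17,30] z:[59/3,95/3] -> miss, prune
  N11 x:[24,32] y:[53/2,37] z:[56/3,31] -> hit [53/2,31], descend [9, 12, 22, 23]
    N9 x:[63/2,32] y:[53/2,57/2] z:[56/3,61/3] -> miss, prune
    N12 x:[24,29] y:[28,37] z:[76/3,31] -> hit [28,29], descend [2, 14]
      N2 x:[24,49/2] y:[28,57/2] z:[29,31] -> miss, prune
      N14 x:[26,29] y:[73/2,37] z:[76/3,77/3] -> miss, prune
    N22 x:[27,28] y:[32,35] z:[19,62/3] -> miss, prune
    N23 x:[63/2,32] y:[65/2,71/2] z:[74/3,26] -> miss, prune
  N16 x:[32,42] y:[31,75/2] z:[22,94/3] -> miss, prune
  N24 x:[22,33] y:[35/2,55/2] z:[65/3,79/3] -> hit [22,79/3], descend [10, 18, 19, 26]
    N10 x:[59/2,63/2] y:[37/2,41/2] z:[73/3,79/3] -> miss, prune
    N18 x:[30,33] y:[53/2,55/2] z:[68/3,24] -> miss, prune
    N19 x:[49/2,26] y:[47/2,51/2] z:[23,25] -> hit [49/2,25] leaf, test {P12@t=49/2}
    N26 x:[22,51/2] y:[35/2,45/2] z:[65/3,68/3] -> hit [22,45/2], descend [4, 21]
      N4 x:[23,51/2] y:[43/2,45/2] z:[65/3,68/3] -> miss, prune
      N21 x:[22,49/2] y:[35/2,41/2] z:[65/3,68/3] -> miss, prune

Visited [0, 5, 11, 9, 12, 2, 14, 22, 23, 16, 24, 10, 18, 19, 26, 4, 21]. Tests: 17 box, 1 leaf. Nearest: P12.

== RESULT ==
17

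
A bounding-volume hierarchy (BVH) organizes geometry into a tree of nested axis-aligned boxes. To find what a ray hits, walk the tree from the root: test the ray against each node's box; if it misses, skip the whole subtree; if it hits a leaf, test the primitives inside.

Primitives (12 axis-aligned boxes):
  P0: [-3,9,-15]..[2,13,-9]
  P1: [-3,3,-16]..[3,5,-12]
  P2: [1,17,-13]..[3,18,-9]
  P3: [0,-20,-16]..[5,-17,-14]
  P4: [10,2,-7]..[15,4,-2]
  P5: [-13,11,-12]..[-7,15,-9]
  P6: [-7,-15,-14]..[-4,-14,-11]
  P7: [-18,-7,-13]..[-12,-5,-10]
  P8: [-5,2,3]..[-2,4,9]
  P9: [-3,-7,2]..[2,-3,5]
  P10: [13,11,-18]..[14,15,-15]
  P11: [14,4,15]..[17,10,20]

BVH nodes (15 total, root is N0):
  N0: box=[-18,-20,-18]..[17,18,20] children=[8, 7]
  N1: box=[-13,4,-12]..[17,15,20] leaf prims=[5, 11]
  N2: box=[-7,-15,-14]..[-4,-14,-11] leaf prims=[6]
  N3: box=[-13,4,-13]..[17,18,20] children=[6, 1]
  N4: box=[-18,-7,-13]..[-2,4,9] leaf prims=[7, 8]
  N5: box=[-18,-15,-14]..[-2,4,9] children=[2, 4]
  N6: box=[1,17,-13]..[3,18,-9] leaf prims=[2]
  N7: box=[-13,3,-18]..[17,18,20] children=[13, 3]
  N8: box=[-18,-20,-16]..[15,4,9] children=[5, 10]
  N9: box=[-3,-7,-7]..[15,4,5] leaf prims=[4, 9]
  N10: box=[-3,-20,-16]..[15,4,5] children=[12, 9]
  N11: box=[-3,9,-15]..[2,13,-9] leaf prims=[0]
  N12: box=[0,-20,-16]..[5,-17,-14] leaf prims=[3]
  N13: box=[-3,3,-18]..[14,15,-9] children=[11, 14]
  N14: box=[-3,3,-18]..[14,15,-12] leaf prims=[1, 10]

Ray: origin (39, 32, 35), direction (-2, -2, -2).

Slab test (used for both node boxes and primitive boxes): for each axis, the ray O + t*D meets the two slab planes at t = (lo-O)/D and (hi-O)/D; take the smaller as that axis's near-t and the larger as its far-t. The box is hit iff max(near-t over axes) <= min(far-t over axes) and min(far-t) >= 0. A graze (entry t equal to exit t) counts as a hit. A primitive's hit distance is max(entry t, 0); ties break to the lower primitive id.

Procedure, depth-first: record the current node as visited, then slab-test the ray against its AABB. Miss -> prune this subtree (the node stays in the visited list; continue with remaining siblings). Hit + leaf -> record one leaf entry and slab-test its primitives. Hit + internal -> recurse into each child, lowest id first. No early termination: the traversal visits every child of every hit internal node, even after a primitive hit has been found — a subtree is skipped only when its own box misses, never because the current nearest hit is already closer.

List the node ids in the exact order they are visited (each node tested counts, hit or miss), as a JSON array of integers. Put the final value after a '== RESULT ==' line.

Walk:
N0 x:[11,57/2] y:[7,26] z:[15/2,53/2] -> hit [11,26], descend [7, 8]
  N7 x:[11,26] y:[7,29/2] z:[15/2,53/2] -> hit [11,29/2], descend [3, 13]
    N3 x:[11,26] y:[7,14] z:[15/2,24] -> hit [11,14], descend [1, 6]
      N1 x:[11,26] y:[17/2,14] z:[15/2,47/2] -> hit [11,14] leaf, test {P5(miss), P11(miss)}
      N6 x:[18,19] y:[7,15/2] z:[22,24] -> miss, prune
    N13 x:[25/2,21] y:[17/2,29/2] z:[22,53/2] -> miss, prune
  N8 x:[12,57/2] y:[14,26] z:[13,51/2] -> hit [14,51/2], descend [5, 10]
    N5 x:[41/2,57/2] y:[14,47/2] z:[13,49/2] -> hit [41/2,47/2], descend [2, 4]
      N2 x:[43/2,23] y:[23,47/2] z:[23,49/2] -> hit [23,23] leaf, test {P6@t=23}
      N4 x:[41/2,57/2] y:[14,39/2] z:[13,24] -> miss, prune
    N10 x:[12,21] y:[14,26] z:[15,51/2] -> hit [15,21], descend [9, 12]
      N9 x:[12,21] y:[14,39/2] z:[15,21] -> hit [15,39/2] leaf, test {P4(miss), P9(miss)}
      N12 x:[17,39/2] y:[49/2,26] z:[49/2,51/2] -> miss, prune

Visited [0, 7, 3, 1, 6, 13, 8, 5, 2, 4, 10, 9, 12]. Tests: 13 box, 3 leaf. Nearest: P6.

== RESULT ==
[0, 7, 3, 1, 6, 13, 8, 5, 2, 4, 10, 9, 12]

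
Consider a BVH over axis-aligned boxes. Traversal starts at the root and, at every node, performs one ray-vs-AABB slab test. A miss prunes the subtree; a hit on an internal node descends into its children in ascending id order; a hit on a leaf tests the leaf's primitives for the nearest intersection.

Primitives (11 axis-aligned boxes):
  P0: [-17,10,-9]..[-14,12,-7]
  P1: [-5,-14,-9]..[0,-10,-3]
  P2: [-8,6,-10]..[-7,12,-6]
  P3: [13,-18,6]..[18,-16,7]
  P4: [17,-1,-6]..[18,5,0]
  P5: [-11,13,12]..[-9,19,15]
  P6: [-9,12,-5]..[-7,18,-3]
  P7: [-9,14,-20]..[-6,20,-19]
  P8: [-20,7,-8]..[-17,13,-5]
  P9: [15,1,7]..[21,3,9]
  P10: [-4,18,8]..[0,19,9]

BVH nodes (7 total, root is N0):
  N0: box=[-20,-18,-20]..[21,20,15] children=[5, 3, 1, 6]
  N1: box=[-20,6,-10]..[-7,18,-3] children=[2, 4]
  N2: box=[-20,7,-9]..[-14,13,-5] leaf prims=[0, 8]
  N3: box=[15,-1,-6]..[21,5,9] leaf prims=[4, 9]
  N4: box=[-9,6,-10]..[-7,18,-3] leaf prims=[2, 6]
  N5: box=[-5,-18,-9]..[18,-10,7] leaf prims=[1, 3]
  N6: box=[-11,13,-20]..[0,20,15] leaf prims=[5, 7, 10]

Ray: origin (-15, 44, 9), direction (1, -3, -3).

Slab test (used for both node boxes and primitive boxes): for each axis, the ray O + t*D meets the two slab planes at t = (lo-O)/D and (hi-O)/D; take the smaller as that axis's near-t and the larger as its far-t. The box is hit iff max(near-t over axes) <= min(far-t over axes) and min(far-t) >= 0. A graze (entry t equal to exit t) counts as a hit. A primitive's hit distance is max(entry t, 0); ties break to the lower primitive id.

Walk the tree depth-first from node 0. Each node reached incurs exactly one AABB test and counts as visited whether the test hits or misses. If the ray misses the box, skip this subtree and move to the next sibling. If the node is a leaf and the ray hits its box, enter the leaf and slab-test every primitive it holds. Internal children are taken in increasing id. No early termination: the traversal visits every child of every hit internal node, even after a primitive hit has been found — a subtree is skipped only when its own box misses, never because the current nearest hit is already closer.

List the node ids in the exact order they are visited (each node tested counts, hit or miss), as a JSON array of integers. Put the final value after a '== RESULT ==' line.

Trace the traversal:
N0 x:[-5,36] y:[8,62/3] z:[-2,29/3] -> hit [8,29/3], descend [1, 3, 5, 6]
  N1 x:[-5,8] y:[26/3,38/3] z:[4,19/3] -> miss, prune
  N3 x:[30,36] y:[13,15] z:[0,5] -> miss, prune
  N5 x:[10,33] y:[18,62/3] z:[2/3,6] -> miss, prune
  N6 x:[4,15] y:[8,31/3] z:[-2,29/3] -> hit [8,29/3] leaf, test {P5(miss), P7(miss), P10(miss)}

Visited [0, 1, 3, 5, 6]. Tests: 5 box, 1 leaf. Nearest: miss.

== RESULT ==
[0, 1, 3, 5, 6]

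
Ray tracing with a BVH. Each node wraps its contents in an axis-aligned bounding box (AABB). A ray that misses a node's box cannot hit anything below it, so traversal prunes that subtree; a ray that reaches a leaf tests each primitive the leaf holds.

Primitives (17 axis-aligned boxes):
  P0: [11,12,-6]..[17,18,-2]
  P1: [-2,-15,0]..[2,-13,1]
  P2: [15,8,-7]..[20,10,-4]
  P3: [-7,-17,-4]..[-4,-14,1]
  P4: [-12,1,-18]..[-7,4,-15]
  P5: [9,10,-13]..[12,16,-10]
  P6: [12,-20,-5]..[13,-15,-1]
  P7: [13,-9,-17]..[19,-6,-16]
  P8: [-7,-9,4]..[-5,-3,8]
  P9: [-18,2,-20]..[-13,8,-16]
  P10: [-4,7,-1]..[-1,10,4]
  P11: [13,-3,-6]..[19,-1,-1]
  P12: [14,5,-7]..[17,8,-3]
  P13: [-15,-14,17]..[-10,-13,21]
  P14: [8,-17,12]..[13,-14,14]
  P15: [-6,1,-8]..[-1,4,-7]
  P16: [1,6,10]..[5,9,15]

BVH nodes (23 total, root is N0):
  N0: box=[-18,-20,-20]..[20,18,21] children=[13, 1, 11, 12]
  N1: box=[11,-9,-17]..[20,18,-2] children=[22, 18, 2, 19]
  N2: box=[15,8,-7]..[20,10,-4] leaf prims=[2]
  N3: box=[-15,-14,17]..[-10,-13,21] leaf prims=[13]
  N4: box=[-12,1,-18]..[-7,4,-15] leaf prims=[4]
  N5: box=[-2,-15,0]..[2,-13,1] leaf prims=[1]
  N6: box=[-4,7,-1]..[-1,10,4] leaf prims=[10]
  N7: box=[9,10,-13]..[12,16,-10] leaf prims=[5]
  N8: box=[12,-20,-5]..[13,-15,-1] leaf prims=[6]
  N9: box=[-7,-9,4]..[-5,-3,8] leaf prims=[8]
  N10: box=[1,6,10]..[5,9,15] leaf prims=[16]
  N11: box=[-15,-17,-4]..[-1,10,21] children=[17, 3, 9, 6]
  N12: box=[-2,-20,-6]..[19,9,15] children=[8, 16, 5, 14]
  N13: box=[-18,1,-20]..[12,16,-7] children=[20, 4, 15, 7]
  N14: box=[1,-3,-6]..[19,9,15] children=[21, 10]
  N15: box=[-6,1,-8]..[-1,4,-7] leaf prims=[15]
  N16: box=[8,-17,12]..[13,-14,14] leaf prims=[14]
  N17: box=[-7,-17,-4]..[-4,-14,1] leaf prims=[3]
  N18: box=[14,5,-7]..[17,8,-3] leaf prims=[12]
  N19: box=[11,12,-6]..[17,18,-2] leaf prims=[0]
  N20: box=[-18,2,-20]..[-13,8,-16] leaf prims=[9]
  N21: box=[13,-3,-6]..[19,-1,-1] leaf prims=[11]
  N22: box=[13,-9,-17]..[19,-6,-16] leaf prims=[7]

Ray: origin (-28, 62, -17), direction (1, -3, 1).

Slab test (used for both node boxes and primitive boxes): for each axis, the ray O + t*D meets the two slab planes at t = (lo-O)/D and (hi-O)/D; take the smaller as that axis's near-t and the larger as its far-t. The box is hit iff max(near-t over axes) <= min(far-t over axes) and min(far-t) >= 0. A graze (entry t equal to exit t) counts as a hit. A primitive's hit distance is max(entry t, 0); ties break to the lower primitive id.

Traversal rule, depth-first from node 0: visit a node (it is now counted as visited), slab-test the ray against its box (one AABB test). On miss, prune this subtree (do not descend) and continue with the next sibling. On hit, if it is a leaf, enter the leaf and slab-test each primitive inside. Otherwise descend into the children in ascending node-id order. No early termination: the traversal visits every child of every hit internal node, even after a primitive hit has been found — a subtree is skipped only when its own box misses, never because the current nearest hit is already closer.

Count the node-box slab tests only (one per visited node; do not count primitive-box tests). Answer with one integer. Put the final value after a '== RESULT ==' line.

Trace the traversal:
N0 x:[10,48] y:[44/3,82/3] z:[-3,38] -> hit [44/3,82/3], descend [1, 11, 12, 13]
  N1 x:[39,48] y:[44/3,71/3] z:[0,15] -> miss, prune
  N11 x:[13,27] y:[52/3,79/3] z:[13,38] -> hit [52/3,79/3], descend [3, 6, 9, 17]
    N3 x:[13,18] y:[25,76/3] z:[34,38] -> miss, prune
    N6 x:[24,27] y:[52/3,55/3] z:[16,21] -> miss, prune
    N9 x:[21,23] y:[65/3,71/3] z:[21,25] -> hit [65/3,23] leaf, test {P8@t=65/3}
    N17 x:[21,24] y:[76/3,79/3] z:[13,18] -> miss, prune
  N12 x:[26,47] y:[53/3,82/3] z:[11,32] -> hit [26,82/3], descend [5, 8, 14, 16]
    N5 x:[26,30] y:[25,77/3] z:[17,18] -> miss, prune
    N8 x:[40,41] y:[77/3,82/3] z:[12,16] -> miss, prune
    N14 x:[29,47] y:[53/3,65/3] z:[11,32] -> miss, prune
    N16 x:[36,41] y:[76/3,79/3] z:[29,31] -> miss, prune
  N13 x:[10,40] y:[46/3,61/3] z:[-3,10] -> miss, prune

Visited [0, 1, 11, 3, 6, 9, 17, 12, 5, 8, 14, 16, 13]. Tests: 13 box, 1 leaf. Nearest: P8.

== RESULT ==
13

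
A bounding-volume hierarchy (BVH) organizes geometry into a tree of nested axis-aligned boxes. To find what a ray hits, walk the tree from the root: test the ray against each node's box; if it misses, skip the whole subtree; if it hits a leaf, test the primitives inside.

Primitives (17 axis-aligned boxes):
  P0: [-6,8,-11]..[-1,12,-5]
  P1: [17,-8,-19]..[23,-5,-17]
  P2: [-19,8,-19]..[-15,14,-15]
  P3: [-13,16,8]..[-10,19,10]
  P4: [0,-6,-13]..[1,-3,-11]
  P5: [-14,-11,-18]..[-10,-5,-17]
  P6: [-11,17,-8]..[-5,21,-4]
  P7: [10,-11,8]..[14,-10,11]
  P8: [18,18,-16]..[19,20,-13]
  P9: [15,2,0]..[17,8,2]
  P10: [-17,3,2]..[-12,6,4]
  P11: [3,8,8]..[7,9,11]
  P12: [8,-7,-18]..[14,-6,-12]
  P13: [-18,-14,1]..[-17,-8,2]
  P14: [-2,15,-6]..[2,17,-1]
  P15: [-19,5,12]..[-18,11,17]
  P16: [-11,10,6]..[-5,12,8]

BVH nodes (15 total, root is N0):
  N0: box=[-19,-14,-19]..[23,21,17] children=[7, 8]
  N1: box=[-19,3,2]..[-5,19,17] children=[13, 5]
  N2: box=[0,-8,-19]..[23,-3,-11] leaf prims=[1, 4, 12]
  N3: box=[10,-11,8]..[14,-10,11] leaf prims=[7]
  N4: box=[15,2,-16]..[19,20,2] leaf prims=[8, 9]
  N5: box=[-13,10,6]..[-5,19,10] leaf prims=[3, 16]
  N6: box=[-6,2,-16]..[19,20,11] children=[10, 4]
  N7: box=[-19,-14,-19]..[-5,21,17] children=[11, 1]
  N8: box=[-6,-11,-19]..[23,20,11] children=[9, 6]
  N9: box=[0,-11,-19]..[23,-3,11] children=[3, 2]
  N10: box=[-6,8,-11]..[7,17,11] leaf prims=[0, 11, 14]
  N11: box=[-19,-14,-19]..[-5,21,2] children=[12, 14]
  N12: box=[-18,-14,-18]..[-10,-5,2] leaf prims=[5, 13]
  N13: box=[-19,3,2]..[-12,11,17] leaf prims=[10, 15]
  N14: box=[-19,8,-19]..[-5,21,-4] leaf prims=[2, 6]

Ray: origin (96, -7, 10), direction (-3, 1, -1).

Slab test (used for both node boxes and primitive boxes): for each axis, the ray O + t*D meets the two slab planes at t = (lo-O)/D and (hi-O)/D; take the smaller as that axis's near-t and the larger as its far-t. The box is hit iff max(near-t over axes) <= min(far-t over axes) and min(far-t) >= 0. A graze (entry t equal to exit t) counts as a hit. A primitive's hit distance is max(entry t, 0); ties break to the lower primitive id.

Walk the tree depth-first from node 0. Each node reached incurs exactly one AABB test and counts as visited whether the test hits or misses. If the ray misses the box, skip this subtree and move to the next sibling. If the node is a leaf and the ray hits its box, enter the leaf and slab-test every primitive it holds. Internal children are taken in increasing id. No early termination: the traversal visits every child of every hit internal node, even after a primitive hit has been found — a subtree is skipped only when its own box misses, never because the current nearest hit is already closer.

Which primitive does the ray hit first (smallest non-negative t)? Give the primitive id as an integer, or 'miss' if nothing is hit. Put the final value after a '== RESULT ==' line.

Walk:
N0 x:[73/3,115/3] y:[-7,28] z:[-7,29] -> hit [73/3,28], descend [7, 8]
  N7 x:[101/3,115/3] y:[-7,28] z:[-7,29] -> miss, prune
  N8 x:[73/3,34] y:[-4,27] z:[-1,29] -> hit [73/3,27], descend [6, 9]
    N6 x:[77/3,34] y:[9,27] z:[-1,26] -> hit [77/3,26], descend [4, 10]
      N4 x:[77/3,27] y:[9,27] z:[8,26] -> hit [77/3,26] leaf, test {P8@t=77/3, P9(miss)}
      N10 x:[89/3,34] y:[15,24] z:[-1,21] -> miss, prune
    N9 x:[73/3,32] y:[-4,4] z:[-1,29] -> miss, prune

7 AABB tests over nodes [0, 7, 8, 6, 4, 10, 9]; 1 leaf entered; closest P8.

== RESULT ==
8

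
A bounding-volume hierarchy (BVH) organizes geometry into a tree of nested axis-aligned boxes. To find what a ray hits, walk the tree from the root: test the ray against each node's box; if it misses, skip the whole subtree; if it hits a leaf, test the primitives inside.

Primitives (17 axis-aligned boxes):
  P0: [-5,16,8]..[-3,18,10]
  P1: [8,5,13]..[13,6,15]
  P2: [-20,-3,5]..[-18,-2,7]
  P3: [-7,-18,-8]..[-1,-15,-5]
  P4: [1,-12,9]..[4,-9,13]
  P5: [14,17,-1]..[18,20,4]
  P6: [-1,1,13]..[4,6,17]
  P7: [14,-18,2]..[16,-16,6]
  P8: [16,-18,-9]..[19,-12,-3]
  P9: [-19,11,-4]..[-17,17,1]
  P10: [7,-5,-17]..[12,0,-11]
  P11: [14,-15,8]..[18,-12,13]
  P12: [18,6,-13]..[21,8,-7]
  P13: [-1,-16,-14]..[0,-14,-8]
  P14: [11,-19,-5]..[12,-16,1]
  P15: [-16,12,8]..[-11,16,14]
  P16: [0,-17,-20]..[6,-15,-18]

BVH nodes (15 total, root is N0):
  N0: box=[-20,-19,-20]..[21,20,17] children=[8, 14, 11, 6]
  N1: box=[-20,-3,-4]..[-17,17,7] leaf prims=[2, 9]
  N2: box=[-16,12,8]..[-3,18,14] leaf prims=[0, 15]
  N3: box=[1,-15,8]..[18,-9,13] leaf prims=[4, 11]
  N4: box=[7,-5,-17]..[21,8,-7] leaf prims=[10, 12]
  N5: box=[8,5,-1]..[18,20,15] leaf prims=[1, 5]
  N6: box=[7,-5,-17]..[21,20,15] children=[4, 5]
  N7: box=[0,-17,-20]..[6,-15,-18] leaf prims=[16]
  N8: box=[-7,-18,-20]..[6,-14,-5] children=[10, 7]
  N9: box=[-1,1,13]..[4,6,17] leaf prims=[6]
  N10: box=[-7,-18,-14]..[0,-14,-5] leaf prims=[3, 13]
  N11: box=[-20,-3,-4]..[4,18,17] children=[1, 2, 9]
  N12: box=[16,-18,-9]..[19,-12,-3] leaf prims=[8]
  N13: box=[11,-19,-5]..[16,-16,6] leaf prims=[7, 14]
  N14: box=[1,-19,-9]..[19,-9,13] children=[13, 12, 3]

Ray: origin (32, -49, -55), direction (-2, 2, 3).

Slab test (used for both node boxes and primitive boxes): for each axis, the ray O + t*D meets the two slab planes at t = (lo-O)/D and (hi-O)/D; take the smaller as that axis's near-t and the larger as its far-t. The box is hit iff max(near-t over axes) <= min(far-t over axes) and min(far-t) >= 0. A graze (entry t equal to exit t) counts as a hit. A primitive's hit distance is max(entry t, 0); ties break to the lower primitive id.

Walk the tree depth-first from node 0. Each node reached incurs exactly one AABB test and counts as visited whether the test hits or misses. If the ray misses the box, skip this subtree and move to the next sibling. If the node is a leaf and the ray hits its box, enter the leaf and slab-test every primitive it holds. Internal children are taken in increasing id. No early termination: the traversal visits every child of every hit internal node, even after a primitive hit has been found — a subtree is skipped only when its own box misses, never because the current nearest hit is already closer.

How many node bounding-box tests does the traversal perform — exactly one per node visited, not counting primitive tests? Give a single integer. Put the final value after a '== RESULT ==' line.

Traverse from the root:
N0 x:[11/2,26] y:[15,69/2] z:[35/3,24] -> hit [15,24], descend [6, 8, 11, 14]
  N6 x:[11/2,25/2] y:[22,69/2] z:[38/3,70/3] -> miss, prune
  N8 x:[13,39/2] y:[31/2,35/2] z:[35/3,50/3] -> hit [31/2,50/3], descend [7, 10]
    N7 x:[13,16] y:[16,17] z:[35/3,37/3] -> miss, prune
    N10 x:[16,39/2] y:[31/2,35/2] z:[41/3,50/3] -> hit [16,50/3] leaf, test {P3@t=33/2, P13(miss)}
  N11 x:[14,26] y:[23,67/2] z:[17,24] -> hit [23,24], descend [1, 2, 9]
    N1 x:[49/2,26] y:[23,33] z:[17,62/3] -> miss, prune
    N2 x:[35/2,24] y:[61/2,67/2] z:[21,23] -> miss, prune
    N9 x:[14,33/2] y:[25,55/2] z:[68/3,24] -> miss, prune
  N14 x:[13/2,31/2] y:[15,20] z:[46/3,68/3] -> hit [46/3,31/2], descend [3, 12, 13]
    N3 x:[7,31/2] y:[17,20] z:[21,68/3] -> miss, prune
    N12 x:[13/2,8] y:[31/2,37/2] z:[46/3,52/3] -> miss, prune
    N13 x:[8,21/2] y:[15,33/2] z:[50/3,61/3] -> miss, prune

13 AABB tests over nodes [0, 6, 8, 7, 10, 11, 1, 2, 9, 14, 3, 12, 13]; 1 leaf entered; closest P3.

== RESULT ==
13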